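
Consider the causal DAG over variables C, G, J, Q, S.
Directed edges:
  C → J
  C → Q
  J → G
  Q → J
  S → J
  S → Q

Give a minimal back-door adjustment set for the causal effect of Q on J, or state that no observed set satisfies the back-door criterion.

desc(Q)\{Q}={G,J}; candidates ⊆ {C,S}.
size 0: {}; under {} Q still reaches {C,G,J,S} ∋ J.
size 1: {C}, {S}; under {C} Q still reaches {G,J,S} ∋ J.
{C,S}: Q⊥J given {C,S} in G with Q→· removed — back-door holds.

Q→J: minimal back-door set {C, S}.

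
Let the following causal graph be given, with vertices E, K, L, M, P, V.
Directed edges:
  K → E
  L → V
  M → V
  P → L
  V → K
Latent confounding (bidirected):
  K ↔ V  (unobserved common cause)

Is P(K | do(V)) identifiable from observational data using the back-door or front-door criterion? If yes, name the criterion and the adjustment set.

desc(V)\{V}={E,K}; candidates ⊆ {L,M,P}.
V↔K: latent back-door arc(s) into V.
size 0: {}; under {} V still reaches {E,K,L,M,P} ∋ K.
size 1: {L}, {M}, {P}; under {L} V still reaches {E,K,M} ∋ K.
size 2: {L,M}, {L,P}, {M,P}; under {L,M} V still reaches {E,K} ∋ K.
V↔K cannot be blocked by any observed set — no back-door set.
No mediator lies on a directed V→…→K path.
Neither criterion identifies P(K|do(V)) in this graph.

P(K|do(V)): not identifiable (no BD/FD set).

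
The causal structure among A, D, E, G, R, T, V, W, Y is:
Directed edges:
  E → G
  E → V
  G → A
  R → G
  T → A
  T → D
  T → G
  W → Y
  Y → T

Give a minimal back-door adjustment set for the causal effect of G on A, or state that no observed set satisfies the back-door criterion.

G→A: minimal back-door set {T}.

desc(G)\{G}={A}; candidates ⊆ {D,E,R,T,V,W,Y}.
size 0: {}; under {} G still reaches {A,D,E,R,T,V,W,Y} ∋ A.
{T}: G⊥A given {T} in G with G→· removed — back-door holds.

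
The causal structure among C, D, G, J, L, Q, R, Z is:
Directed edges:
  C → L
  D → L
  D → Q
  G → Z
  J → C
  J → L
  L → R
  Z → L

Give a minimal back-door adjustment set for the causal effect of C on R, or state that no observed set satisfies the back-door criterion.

desc(C)\{C}={L,R}; candidates ⊆ {D,G,J,Q,Z}.
size 0: {}; under {} C still reaches {J,L,R} ∋ R.
{J}: C⊥R given {J} in G with C→· removed — back-door holds.

C→R: minimal back-door set {J}.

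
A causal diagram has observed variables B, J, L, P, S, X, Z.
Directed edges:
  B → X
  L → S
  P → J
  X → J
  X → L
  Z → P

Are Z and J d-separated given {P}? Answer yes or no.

Bayes-Ball from Z | {P} reaches ∅.
J ∉ reach(Z|{P}) ⇒ Z ⊥ J | {P}.

Yes — Z ⊥ J | {P}.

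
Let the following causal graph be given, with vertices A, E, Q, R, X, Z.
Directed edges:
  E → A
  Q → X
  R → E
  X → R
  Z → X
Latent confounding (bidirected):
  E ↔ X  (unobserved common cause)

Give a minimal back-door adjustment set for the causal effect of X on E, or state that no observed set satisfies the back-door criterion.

desc(X)\{X}={A,E,R}; candidates ⊆ {Q,Z}.
X↔E: latent back-door arc(s) into X.
size 0: {}; under {} X still reaches {A,E,Q,Z} ∋ E.
size 1: {Q}, {Z}; under {Q} X still reaches {A,E,Z} ∋ E.
size 2: {Q,Z}; under {Q,Z} X still reaches {A,E} ∋ E.
X↔E cannot be blocked by any observed set — no back-door set.

X→E: no observed back-door set.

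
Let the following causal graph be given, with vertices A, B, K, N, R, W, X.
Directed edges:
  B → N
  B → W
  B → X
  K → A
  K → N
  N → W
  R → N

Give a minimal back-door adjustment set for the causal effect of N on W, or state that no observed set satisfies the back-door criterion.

N→W: minimal back-door set {B}.

desc(N)\{N}={W}; candidates ⊆ {A,B,K,R,X}.
size 0: {}; under {} N still reaches {A,B,K,R,W,X} ∋ W.
{B}: N⊥W given {B} in G with N→· removed — back-door holds.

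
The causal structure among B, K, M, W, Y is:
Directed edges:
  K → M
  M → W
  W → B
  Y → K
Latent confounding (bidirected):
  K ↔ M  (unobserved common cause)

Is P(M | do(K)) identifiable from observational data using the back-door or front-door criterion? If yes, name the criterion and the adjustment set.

desc(K)\{K}={B,M,W}; candidates ⊆ {Y}.
K↔M: latent back-door arc(s) into K.
size 0: {}; under {} K still reaches {B,M,W,Y} ∋ M.
size 1: {Y}; under {Y} K still reaches {B,M,W} ∋ M.
K↔M cannot be blocked by any observed set — no back-door set.
No mediator lies on a directed K→…→M path.
Neither criterion identifies P(M|do(K)) in this graph.

P(M|do(K)): not identifiable (no BD/FD set).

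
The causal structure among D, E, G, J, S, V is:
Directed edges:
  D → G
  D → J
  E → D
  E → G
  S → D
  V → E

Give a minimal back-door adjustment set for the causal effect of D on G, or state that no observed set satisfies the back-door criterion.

D→G: minimal back-door set {E}.

desc(D)\{D}={G,J}; candidates ⊆ {E,S,V}.
size 0: {}; under {} D still reaches {E,G,S,V} ∋ G.
{E}: D⊥G given {E} in G with D→· removed — back-door holds.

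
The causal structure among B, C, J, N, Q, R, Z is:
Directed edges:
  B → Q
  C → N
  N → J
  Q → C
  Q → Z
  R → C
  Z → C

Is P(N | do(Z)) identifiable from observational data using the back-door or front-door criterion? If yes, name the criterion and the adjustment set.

P(N|do(Z)): backdoor, adjust for {Q}.

desc(Z)\{Z}={C,J,N}; candidates ⊆ {B,Q,R}.
size 0: {}; under {} Z still reaches {B,C,J,N,Q} ∋ N.
{Q}: Z⊥N given {Q} in G with Z→· removed — back-door holds.
P(N|do(Z)) = Σ_{Q} P(N|Z,Q)·P(Q).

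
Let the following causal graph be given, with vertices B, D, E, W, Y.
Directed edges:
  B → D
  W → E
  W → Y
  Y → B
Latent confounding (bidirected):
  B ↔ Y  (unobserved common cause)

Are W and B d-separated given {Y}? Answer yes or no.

Bayes-Ball from W | {Y} reaches {B,D,E}.
B ∈ reach(W|{Y}) ⇒ W ⊥̸ B | {Y}.

No — W and B are d-connected given {Y}.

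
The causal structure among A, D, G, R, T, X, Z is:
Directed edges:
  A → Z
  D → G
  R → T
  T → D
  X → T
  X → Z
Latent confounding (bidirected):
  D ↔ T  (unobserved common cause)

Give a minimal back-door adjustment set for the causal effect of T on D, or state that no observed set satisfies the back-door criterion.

T→D: no observed back-door set.

desc(T)\{T}={D,G}; candidates ⊆ {A,R,X,Z}.
T↔D: latent back-door arc(s) into T.
size 0: {}; under {} T still reaches {D,G,R,X,Z} ∋ D.
size 1: {A}, {R}, {X} …(+1); under {A} T still reaches {D,G,R,X,Z} ∋ D.
size 2: {A,R}, {A,X}, {A,Z} …(+3); under {A,R} T still reaches {D,G,X,Z} ∋ D.
T↔D cannot be blocked by any observed set — no back-door set.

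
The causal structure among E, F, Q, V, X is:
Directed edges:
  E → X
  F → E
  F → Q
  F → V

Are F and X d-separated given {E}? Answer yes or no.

Bayes-Ball from F | {E} reaches {Q,V}.
X ∉ reach(F|{E}) ⇒ F ⊥ X | {E}.

Yes — F ⊥ X | {E}.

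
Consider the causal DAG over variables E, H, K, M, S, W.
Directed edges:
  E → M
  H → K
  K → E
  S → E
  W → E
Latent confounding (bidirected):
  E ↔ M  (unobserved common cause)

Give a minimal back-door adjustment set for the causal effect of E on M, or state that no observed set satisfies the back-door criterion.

desc(E)\{E}={M}; candidates ⊆ {H,K,S,W}.
E↔M: latent back-door arc(s) into E.
size 0: {}; under {} E still reaches {H,K,M,S,W} ∋ M.
size 1: {H}, {K}, {S} …(+1); under {H} E still reaches {K,M,S,W} ∋ M.
size 2: {H,K}, {H,S}, {H,W} …(+3); under {H,K} E still reaches {M,S,W} ∋ M.
E↔M cannot be blocked by any observed set — no back-door set.

E→M: no observed back-door set.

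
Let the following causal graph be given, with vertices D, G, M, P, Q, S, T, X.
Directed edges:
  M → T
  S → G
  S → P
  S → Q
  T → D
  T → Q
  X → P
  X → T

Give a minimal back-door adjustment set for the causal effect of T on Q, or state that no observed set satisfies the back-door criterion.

desc(T)\{T}={D,Q}; candidates ⊆ {G,M,P,S,X}.
∅: T⊥Q given ∅ in G with T→· removed — back-door holds.

T→Q: minimal back-door set ∅.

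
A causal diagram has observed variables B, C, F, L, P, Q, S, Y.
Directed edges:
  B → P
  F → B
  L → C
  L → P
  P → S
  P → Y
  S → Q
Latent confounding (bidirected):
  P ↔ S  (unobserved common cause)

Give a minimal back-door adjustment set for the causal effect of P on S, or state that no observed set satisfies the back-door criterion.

desc(P)\{P}={Q,S,Y}; candidates ⊆ {B,C,F,L}.
P↔S: latent back-door arc(s) into P.
size 0: {}; under {} P still reaches {B,C,F,L,Q,S} ∋ S.
size 1: {B}, {C}, {F} …(+1); under {B} P still reaches {C,L,Q,S} ∋ S.
size 2: {B,C}, {B,F}, {B,L} …(+3); under {B,C} P still reaches {L,Q,S} ∋ S.
P↔S cannot be blocked by any observed set — no back-door set.

P→S: no observed back-door set.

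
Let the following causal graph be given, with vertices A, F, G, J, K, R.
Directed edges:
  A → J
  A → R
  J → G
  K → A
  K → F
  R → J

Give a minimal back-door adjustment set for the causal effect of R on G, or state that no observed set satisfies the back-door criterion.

desc(R)\{R}={G,J}; candidates ⊆ {A,F,K}.
size 0: {}; under {} R still reaches {A,F,G,J,K} ∋ G.
{A}: R⊥G given {A} in G with R→· removed — back-door holds.

R→G: minimal back-door set {A}.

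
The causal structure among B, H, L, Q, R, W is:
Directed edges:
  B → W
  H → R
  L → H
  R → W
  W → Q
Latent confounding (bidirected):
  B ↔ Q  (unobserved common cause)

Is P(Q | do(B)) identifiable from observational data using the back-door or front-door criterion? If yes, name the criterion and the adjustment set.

desc(B)\{B}={Q,W}; candidates ⊆ {H,L,R}.
B↔Q: latent back-door arc(s) into B.
size 0: {}; under {} B still reaches {Q} ∋ Q.
size 1: {H}, {L}, {R}; under {H} B still reaches {Q} ∋ Q.
size 2: {H,L}, {H,R}, {L,R}; under {H,L} B still reaches {Q} ∋ Q.
B↔Q cannot be blocked by any observed set — no back-door set.
{W}: (i) intercepts every directed B→Q path; (ii) no back-door B→{W}; (iii) {B} blocks every back-door {W}→Q. Front-door holds.
P(Q|do(B)) = Σ_{W} P(W|B) Σ_{B'} P(Q|W,B')P(B').

P(Q|do(B)): frontdoor, adjust for {W}.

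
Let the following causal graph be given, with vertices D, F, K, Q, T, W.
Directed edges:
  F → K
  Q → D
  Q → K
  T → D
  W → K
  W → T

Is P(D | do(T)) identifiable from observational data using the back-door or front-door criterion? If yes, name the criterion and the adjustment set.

desc(T)\{T}={D}; candidates ⊆ {F,K,Q,W}.
∅: T⊥D given ∅ in G with T→· removed — back-door holds.
P(D|do(T)) = P(D|T) — no adjustment needed.

P(D|do(T)): backdoor, adjust for ∅.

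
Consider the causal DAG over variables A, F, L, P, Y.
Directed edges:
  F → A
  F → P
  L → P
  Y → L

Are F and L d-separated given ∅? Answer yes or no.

Yes — F ⊥ L | ∅.

Bayes-Ball from F | ∅ reaches {A,P}.
L ∉ reach(F|∅) ⇒ F ⊥ L | ∅.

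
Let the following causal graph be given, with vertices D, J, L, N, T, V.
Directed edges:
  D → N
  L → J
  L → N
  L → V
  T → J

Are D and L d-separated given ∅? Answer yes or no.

Bayes-Ball from D | ∅ reaches {N}.
L ∉ reach(D|∅) ⇒ D ⊥ L | ∅.

Yes — D ⊥ L | ∅.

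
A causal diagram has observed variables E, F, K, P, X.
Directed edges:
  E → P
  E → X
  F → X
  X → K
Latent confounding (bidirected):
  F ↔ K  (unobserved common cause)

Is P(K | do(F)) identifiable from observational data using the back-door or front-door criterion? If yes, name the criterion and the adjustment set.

desc(F)\{F}={K,X}; candidates ⊆ {E,P}.
F↔K: latent back-door arc(s) into F.
size 0: {}; under {} F still reaches {K} ∋ K.
size 1: {E}, {P}; under {E} F still reaches {K} ∋ K.
size 2: {E,P}; under {E,P} F still reaches {K} ∋ K.
F↔K cannot be blocked by any observed set — no back-door set.
{X}: (i) intercepts every directed F→K path; (ii) no back-door F→{X}; (iii) {F} blocks every back-door {X}→K. Front-door holds.
P(K|do(F)) = Σ_{X} P(X|F) Σ_{F'} P(K|X,F')P(F').

P(K|do(F)): frontdoor, adjust for {X}.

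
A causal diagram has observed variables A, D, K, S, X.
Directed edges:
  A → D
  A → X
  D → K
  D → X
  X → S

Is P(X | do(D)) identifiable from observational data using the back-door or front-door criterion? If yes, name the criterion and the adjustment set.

P(X|do(D)): backdoor, adjust for {A}.

desc(D)\{D}={K,S,X}; candidates ⊆ {A}.
size 0: {}; under {} D still reaches {A,S,X} ∋ X.
{A}: D⊥X given {A} in G with D→· removed — back-door holds.
P(X|do(D)) = Σ_{A} P(X|D,A)·P(A).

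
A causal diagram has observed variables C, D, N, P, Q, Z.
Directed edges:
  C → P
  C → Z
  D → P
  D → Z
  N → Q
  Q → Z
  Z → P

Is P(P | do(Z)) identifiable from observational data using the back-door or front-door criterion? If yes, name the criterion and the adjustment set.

desc(Z)\{Z}={P}; candidates ⊆ {C,D,N,Q}.
size 0: {}; under {} Z still reaches {C,D,N,P,Q} ∋ P.
size 1: {C}, {D}, {N} …(+1); under {C} Z still reaches {D,N,P,Q} ∋ P.
{C,D}: Z⊥P given {C,D} in G with Z→· removed — back-door holds.
P(P|do(Z)) = Σ_{C,D} P(P|Z,C,D)·P(C,D).

P(P|do(Z)): backdoor, adjust for {C, D}.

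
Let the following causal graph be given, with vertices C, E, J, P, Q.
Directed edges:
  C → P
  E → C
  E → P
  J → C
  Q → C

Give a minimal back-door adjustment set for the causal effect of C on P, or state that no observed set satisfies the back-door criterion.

C→P: minimal back-door set {E}.

desc(C)\{C}={P}; candidates ⊆ {E,J,Q}.
size 0: {}; under {} C still reaches {E,J,P,Q} ∋ P.
{E}: C⊥P given {E} in G with C→· removed — back-door holds.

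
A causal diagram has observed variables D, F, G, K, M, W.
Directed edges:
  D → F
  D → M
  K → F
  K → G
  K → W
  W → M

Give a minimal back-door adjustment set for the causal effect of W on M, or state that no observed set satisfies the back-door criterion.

desc(W)\{W}={M}; candidates ⊆ {D,F,G,K}.
∅: W⊥M given ∅ in G with W→· removed — back-door holds.

W→M: minimal back-door set ∅.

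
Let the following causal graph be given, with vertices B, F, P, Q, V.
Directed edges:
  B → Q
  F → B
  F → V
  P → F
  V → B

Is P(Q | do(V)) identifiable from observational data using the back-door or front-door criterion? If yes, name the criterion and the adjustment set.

desc(V)\{V}={B,Q}; candidates ⊆ {F,P}.
size 0: {}; under {} V still reaches {B,F,P,Q} ∋ Q.
{F}: V⊥Q given {F} in G with V→· removed — back-door holds.
P(Q|do(V)) = Σ_{F} P(Q|V,F)·P(F).

P(Q|do(V)): backdoor, adjust for {F}.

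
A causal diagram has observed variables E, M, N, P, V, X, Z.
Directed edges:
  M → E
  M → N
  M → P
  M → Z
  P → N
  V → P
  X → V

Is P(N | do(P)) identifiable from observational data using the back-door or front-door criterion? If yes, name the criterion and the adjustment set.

desc(P)\{P}={N}; candidates ⊆ {E,M,V,X,Z}.
size 0: {}; under {} P still reaches {E,M,N,V,X,Z} ∋ N.
{M}: P⊥N given {M} in G with P→· removed — back-door holds.
P(N|do(P)) = Σ_{M} P(N|P,M)·P(M).

P(N|do(P)): backdoor, adjust for {M}.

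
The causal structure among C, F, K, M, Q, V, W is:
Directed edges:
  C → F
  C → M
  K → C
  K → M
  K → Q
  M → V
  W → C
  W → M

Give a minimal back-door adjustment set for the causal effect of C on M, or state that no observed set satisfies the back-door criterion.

C→M: minimal back-door set {K, W}.

desc(C)\{C}={F,M,V}; candidates ⊆ {K,Q,W}.
size 0: {}; under {} C still reaches {K,M,Q,V,W} ∋ M.
size 1: {K}, {Q}, {W}; under {K} C still reaches {M,V,W} ∋ M.
{K,W}: C⊥M given {K,W} in G with C→· removed — back-door holds.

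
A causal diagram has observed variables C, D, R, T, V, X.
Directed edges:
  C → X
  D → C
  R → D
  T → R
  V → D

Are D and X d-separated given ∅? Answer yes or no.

Bayes-Ball from D | ∅ reaches {C,R,T,V,X}.
X ∈ reach(D|∅) ⇒ D ⊥̸ X | ∅.

No — D and X are d-connected given ∅.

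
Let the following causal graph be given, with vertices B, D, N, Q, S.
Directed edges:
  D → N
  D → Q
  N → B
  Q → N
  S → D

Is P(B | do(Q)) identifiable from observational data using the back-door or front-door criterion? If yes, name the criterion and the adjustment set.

desc(Q)\{Q}={B,N}; candidates ⊆ {D,S}.
size 0: {}; under {} Q still reaches {B,D,N,S} ∋ B.
{D}: Q⊥B given {D} in G with Q→· removed — back-door holds.
P(B|do(Q)) = Σ_{D} P(B|Q,D)·P(D).

P(B|do(Q)): backdoor, adjust for {D}.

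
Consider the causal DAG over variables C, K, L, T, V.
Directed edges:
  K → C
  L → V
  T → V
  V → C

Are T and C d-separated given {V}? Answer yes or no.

Bayes-Ball from T | {V} reaches {L}.
C ∉ reach(T|{V}) ⇒ T ⊥ C | {V}.

Yes — T ⊥ C | {V}.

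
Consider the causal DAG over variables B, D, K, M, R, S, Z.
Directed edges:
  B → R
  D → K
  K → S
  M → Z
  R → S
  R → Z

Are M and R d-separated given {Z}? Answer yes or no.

No — M and R are d-connected given {Z}.

Bayes-Ball from M | {Z} reaches {B,R,S}.
R ∈ reach(M|{Z}) ⇒ M ⊥̸ R | {Z}.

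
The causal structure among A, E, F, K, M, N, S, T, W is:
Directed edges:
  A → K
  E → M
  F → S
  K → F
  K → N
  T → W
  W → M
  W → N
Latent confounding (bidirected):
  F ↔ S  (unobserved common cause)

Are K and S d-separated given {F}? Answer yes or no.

No — K and S are d-connected given {F}.

Bayes-Ball from K | {F} reaches {A,N,S}.
S ∈ reach(K|{F}) ⇒ K ⊥̸ S | {F}.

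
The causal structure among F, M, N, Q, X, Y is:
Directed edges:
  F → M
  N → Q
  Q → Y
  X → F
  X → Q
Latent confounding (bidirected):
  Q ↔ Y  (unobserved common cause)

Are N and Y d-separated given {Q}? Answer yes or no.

Bayes-Ball from N | {Q} reaches {F,M,X,Y}.
Y ∈ reach(N|{Q}) ⇒ N ⊥̸ Y | {Q}.

No — N and Y are d-connected given {Q}.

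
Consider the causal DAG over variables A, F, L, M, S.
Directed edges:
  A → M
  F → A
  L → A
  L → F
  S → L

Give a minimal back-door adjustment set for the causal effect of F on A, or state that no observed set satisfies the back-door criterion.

F→A: minimal back-door set {L}.

desc(F)\{F}={A,M}; candidates ⊆ {L,S}.
size 0: {}; under {} F still reaches {A,L,M,S} ∋ A.
{L}: F⊥A given {L} in G with F→· removed — back-door holds.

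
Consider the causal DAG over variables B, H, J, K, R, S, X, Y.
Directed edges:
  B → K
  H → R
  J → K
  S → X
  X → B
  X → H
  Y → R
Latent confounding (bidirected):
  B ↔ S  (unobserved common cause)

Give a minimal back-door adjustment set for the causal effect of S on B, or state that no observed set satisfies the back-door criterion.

desc(S)\{S}={B,H,K,R,X}; candidates ⊆ {J,Y}.
S↔B: latent back-door arc(s) into S.
size 0: {}; under {} S still reaches {B,K} ∋ B.
size 1: {J}, {Y}; under {J} S still reaches {B,K} ∋ B.
size 2: {J,Y}; under {J,Y} S still reaches {B,K} ∋ B.
S↔B cannot be blocked by any observed set — no back-door set.

S→B: no observed back-door set.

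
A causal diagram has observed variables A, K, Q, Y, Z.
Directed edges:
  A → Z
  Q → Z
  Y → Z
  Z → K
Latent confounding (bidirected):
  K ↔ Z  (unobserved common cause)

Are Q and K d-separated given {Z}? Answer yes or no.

Bayes-Ball from Q | {Z} reaches {A,K,Y}.
K ∈ reach(Q|{Z}) ⇒ Q ⊥̸ K | {Z}.

No — Q and K are d-connected given {Z}.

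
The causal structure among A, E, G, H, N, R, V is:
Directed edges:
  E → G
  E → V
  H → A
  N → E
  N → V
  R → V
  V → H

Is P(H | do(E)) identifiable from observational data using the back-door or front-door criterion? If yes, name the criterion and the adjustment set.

P(H|do(E)): backdoor, adjust for {N}.

desc(E)\{E}={A,G,H,V}; candidates ⊆ {N,R}.
size 0: {}; under {} E still reaches {A,H,N,V} ∋ H.
{N}: E⊥H given {N} in G with E→· removed — back-door holds.
P(H|do(E)) = Σ_{N} P(H|E,N)·P(N).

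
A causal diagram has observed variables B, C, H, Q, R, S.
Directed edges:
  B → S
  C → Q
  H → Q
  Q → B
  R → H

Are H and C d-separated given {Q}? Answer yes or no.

No — H and C are d-connected given {Q}.

Bayes-Ball from H | {Q} reaches {C,R}.
C ∈ reach(H|{Q}) ⇒ H ⊥̸ C | {Q}.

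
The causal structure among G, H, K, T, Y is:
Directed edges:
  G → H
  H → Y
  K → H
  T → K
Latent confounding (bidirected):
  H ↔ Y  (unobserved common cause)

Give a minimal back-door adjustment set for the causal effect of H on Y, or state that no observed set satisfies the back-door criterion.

desc(H)\{H}={Y}; candidates ⊆ {G,K,T}.
H↔Y: latent back-door arc(s) into H.
size 0: {}; under {} H still reaches {G,K,T,Y} ∋ Y.
size 1: {G}, {K}, {T}; under {G} H still reaches {K,T,Y} ∋ Y.
size 2: {G,K}, {G,T}, {K,T}; under {G,K} H still reaches {Y} ∋ Y.
H↔Y cannot be blocked by any observed set — no back-door set.

H→Y: no observed back-door set.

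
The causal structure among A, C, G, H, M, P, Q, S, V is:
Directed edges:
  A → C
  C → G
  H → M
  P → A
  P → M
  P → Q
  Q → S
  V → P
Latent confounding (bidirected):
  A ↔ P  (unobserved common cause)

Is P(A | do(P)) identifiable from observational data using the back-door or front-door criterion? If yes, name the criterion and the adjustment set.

P(A|do(P)): not identifiable (no BD/FD set).

desc(P)\{P}={A,C,G,M,Q,S}; candidates ⊆ {H,V}.
P↔A: latent back-door arc(s) into P.
size 0: {}; under {} P still reaches {A,C,G,V} ∋ A.
size 1: {H}, {V}; under {H} P still reaches {A,C,G,V} ∋ A.
size 2: {H,V}; under {H,V} P still reaches {A,C,G} ∋ A.
P↔A cannot be blocked by any observed set — no back-door set.
No mediator lies on a directed P→…→A path.
Neither criterion identifies P(A|do(P)) in this graph.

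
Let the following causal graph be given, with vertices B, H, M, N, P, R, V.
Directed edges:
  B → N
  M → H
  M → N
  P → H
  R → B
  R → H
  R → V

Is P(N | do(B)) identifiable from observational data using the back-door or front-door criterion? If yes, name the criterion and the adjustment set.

P(N|do(B)): backdoor, adjust for ∅.

desc(B)\{B}={N}; candidates ⊆ {H,M,P,R,V}.
∅: B⊥N given ∅ in G with B→· removed — back-door holds.
P(N|do(B)) = P(N|B) — no adjustment needed.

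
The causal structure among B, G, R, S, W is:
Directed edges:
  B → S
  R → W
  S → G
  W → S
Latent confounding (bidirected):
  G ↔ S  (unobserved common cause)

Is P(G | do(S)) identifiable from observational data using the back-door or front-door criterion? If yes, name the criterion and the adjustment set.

P(G|do(S)): not identifiable (no BD/FD set).

desc(S)\{S}={G}; candidates ⊆ {B,R,W}.
S↔G: latent back-door arc(s) into S.
size 0: {}; under {} S still reaches {B,G,R,W} ∋ G.
size 1: {B}, {R}, {W}; under {B} S still reaches {G,R,W} ∋ G.
size 2: {B,R}, {B,W}, {R,W}; under {B,R} S still reaches {G,W} ∋ G.
S↔G cannot be blocked by any observed set — no back-door set.
No mediator lies on a directed S→…→G path.
Neither criterion identifies P(G|do(S)) in this graph.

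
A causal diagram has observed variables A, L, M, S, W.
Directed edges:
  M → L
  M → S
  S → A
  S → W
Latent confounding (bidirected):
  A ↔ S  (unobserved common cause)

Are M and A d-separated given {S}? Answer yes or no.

Bayes-Ball from M | {S} reaches {A,L}.
A ∈ reach(M|{S}) ⇒ M ⊥̸ A | {S}.

No — M and A are d-connected given {S}.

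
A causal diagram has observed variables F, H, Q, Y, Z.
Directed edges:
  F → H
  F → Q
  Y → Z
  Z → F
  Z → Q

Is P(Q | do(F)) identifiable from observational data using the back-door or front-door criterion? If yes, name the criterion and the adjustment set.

desc(F)\{F}={H,Q}; candidates ⊆ {Y,Z}.
size 0: {}; under {} F still reaches {Q,Y,Z} ∋ Q.
{Z}: F⊥Q given {Z} in G with F→· removed — back-door holds.
P(Q|do(F)) = Σ_{Z} P(Q|F,Z)·P(Z).

P(Q|do(F)): backdoor, adjust for {Z}.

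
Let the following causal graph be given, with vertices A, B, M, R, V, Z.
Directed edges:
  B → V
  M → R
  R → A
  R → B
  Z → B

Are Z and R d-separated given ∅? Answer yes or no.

Bayes-Ball from Z | ∅ reaches {B,V}.
R ∉ reach(Z|∅) ⇒ Z ⊥ R | ∅.

Yes — Z ⊥ R | ∅.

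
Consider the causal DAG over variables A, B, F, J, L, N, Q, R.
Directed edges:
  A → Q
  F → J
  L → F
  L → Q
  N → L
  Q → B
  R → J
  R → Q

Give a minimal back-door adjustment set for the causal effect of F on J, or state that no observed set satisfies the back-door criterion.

F→J: minimal back-door set ∅.

desc(F)\{F}={J}; candidates ⊆ {A,B,L,N,Q,R}.
∅: F⊥J given ∅ in G with F→· removed — back-door holds.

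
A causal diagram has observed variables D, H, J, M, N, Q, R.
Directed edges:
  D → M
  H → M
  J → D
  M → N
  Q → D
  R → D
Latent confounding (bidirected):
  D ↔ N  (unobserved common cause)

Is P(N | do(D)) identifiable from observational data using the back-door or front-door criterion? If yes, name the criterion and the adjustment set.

P(N|do(D)): frontdoor, adjust for {M}.

desc(D)\{D}={M,N}; candidates ⊆ {H,J,Q,R}.
D↔N: latent back-door arc(s) into D.
size 0: {}; under {} D still reaches {J,N,Q,R} ∋ N.
size 1: {H}, {J}, {Q} …(+1); under {H} D still reaches {J,N,Q,R} ∋ N.
size 2: {H,J}, {H,Q}, {H,R} …(+3); under {H,J} D still reaches {N,Q,R} ∋ N.
D↔N cannot be blocked by any observed set — no back-door set.
{M}: (i) intercepts every directed D→N path; (ii) no back-door D→{M}; (iii) {D} blocks every back-door {M}→N. Front-door holds.
P(N|do(D)) = Σ_{M} P(M|D) Σ_{D'} P(N|M,D')P(D').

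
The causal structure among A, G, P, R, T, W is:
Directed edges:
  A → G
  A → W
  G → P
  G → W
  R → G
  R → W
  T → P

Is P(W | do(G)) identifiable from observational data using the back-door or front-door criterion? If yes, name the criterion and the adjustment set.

P(W|do(G)): backdoor, adjust for {A, R}.

desc(G)\{G}={P,W}; candidates ⊆ {A,R,T}.
size 0: {}; under {} G still reaches {A,R,W} ∋ W.
size 1: {A}, {R}, {T}; under {A} G still reaches {R,W} ∋ W.
{A,R}: G⊥W given {A,R} in G with G→· removed — back-door holds.
P(W|do(G)) = Σ_{A,R} P(W|G,A,R)·P(A,R).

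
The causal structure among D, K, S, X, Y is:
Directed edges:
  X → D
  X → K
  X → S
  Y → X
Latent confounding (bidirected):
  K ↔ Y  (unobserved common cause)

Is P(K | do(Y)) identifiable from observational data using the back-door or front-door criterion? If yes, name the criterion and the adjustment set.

desc(Y)\{Y}={D,K,S,X}; candidates ⊆ {—}.
Y↔K: latent back-door arc(s) into Y.
size 0: {}; under {} Y still reaches {K} ∋ K.
Y↔K cannot be blocked by any observed set — no back-door set.
{X}: (i) intercepts every directed Y→K path; (ii) no back-door Y→{X}; (iii) {Y} blocks every back-door {X}→K. Front-door holds.
P(K|do(Y)) = Σ_{X} P(X|Y) Σ_{Y'} P(K|X,Y')P(Y').

P(K|do(Y)): frontdoor, adjust for {X}.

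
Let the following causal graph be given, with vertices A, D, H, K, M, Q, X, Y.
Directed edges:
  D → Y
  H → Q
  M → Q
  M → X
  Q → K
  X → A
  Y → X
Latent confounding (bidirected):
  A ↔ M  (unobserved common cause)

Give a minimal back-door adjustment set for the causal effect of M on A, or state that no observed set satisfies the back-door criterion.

M→A: no observed back-door set.

desc(M)\{M}={A,K,Q,X}; candidates ⊆ {D,H,Y}.
M↔A: latent back-door arc(s) into M.
size 0: {}; under {} M still reaches {A} ∋ A.
size 1: {D}, {H}, {Y}; under {D} M still reaches {A} ∋ A.
size 2: {D,H}, {D,Y}, {H,Y}; under {D,H} M still reaches {A} ∋ A.
M↔A cannot be blocked by any observed set — no back-door set.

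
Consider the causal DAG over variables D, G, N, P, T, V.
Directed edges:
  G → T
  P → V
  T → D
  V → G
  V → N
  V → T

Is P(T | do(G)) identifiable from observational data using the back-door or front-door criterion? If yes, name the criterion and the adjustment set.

desc(G)\{G}={D,T}; candidates ⊆ {N,P,V}.
size 0: {}; under {} G still reaches {D,N,P,T,V} ∋ T.
{V}: G⊥T given {V} in G with G→· removed — back-door holds.
P(T|do(G)) = Σ_{V} P(T|G,V)·P(V).

P(T|do(G)): backdoor, adjust for {V}.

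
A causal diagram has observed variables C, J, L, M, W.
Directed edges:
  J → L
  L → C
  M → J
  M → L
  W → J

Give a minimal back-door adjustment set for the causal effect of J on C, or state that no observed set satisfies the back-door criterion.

desc(J)\{J}={C,L}; candidates ⊆ {M,W}.
size 0: {}; under {} J still reaches {C,L,M,W} ∋ C.
{M}: J⊥C given {M} in G with J→· removed — back-door holds.

J→C: minimal back-door set {M}.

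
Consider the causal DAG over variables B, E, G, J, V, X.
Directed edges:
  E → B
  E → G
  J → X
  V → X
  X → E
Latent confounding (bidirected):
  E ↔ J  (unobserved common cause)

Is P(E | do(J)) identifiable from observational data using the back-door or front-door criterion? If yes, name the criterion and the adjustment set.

desc(J)\{J}={B,E,G,X}; candidates ⊆ {V}.
J↔E: latent back-door arc(s) into J.
size 0: {}; under {} J still reaches {B,E,G} ∋ E.
size 1: {V}; under {V} J still reaches {B,E,G} ∋ E.
J↔E cannot be blocked by any observed set — no back-door set.
{X}: (i) intercepts every directed J→E path; (ii) no back-door J→{X}; (iii) {J} blocks every back-door {X}→E. Front-door holds.
P(E|do(J)) = Σ_{X} P(X|J) Σ_{J'} P(E|X,J')P(J').

P(E|do(J)): frontdoor, adjust for {X}.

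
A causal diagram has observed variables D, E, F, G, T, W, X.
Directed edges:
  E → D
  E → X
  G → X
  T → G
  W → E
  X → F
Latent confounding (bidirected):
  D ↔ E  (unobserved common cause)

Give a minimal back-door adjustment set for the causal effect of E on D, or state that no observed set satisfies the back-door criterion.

desc(E)\{E}={D,F,X}; candidates ⊆ {G,T,W}.
E↔D: latent back-door arc(s) into E.
size 0: {}; under {} E still reaches {D,W} ∋ D.
size 1: {G}, {T}, {W}; under {G} E still reaches {D,W} ∋ D.
size 2: {G,T}, {G,W}, {T,W}; under {G,T} E still reaches {D,W} ∋ D.
E↔D cannot be blocked by any observed set — no back-door set.

E→D: no observed back-door set.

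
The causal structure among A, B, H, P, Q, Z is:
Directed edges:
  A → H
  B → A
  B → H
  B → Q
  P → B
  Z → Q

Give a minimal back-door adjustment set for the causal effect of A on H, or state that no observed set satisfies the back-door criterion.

A→H: minimal back-door set {B}.

desc(A)\{A}={H}; candidates ⊆ {B,P,Q,Z}.
size 0: {}; under {} A still reaches {B,H,P,Q} ∋ H.
{B}: A⊥H given {B} in G with A→· removed — back-door holds.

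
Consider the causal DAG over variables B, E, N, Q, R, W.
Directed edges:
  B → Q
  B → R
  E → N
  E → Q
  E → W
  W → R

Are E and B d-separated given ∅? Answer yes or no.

Yes — E ⊥ B | ∅.

Bayes-Ball from E | ∅ reaches {N,Q,R,W}.
B ∉ reach(E|∅) ⇒ E ⊥ B | ∅.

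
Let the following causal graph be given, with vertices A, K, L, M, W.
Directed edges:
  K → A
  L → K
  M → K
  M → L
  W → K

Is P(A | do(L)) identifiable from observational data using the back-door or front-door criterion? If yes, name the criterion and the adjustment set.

desc(L)\{L}={A,K}; candidates ⊆ {M,W}.
size 0: {}; under {} L still reaches {A,K,M} ∋ A.
{M}: L⊥A given {M} in G with L→· removed — back-door holds.
P(A|do(L)) = Σ_{M} P(A|L,M)·P(M).

P(A|do(L)): backdoor, adjust for {M}.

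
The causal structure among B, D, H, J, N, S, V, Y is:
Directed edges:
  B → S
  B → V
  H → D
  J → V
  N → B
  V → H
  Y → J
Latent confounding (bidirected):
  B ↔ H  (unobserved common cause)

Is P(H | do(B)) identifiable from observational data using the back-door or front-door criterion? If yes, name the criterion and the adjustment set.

P(H|do(B)): frontdoor, adjust for {V}.

desc(B)\{B}={D,H,S,V}; candidates ⊆ {J,N,Y}.
B↔H: latent back-door arc(s) into B.
size 0: {}; under {} B still reaches {D,H,N} ∋ H.
size 1: {J}, {N}, {Y}; under {J} B still reaches {D,H,N} ∋ H.
size 2: {J,N}, {J,Y}, {N,Y}; under {J,N} B still reaches {D,H} ∋ H.
B↔H cannot be blocked by any observed set — no back-door set.
{V}: (i) intercepts every directed B→H path; (ii) no back-door B→{V}; (iii) {B} blocks every back-door {V}→H. Front-door holds.
P(H|do(B)) = Σ_{V} P(V|B) Σ_{B'} P(H|V,B')P(B').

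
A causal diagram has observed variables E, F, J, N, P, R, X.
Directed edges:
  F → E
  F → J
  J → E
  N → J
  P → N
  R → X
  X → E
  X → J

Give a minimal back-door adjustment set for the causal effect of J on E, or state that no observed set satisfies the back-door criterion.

desc(J)\{J}={E}; candidates ⊆ {F,N,P,R,X}.
size 0: {}; under {} J still reaches {E,F,N,P,R,X} ∋ E.
size 1: {F}, {N}, {P} …(+2); under {F} J still reaches {E,N,P,R,X} ∋ E.
{F,X}: J⊥E given {F,X} in G with J→· removed — back-door holds.

J→E: minimal back-door set {F, X}.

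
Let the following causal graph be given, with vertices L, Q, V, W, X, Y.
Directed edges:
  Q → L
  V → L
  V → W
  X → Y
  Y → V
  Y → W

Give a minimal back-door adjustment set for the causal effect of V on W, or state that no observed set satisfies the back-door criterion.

V→W: minimal back-door set {Y}.

desc(V)\{V}={L,W}; candidates ⊆ {Q,X,Y}.
size 0: {}; under {} V still reaches {W,X,Y} ∋ W.
{Y}: V⊥W given {Y} in G with V→· removed — back-door holds.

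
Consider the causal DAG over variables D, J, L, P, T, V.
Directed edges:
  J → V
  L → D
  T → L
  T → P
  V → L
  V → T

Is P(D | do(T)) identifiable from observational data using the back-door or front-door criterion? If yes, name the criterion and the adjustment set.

desc(T)\{T}={D,L,P}; candidates ⊆ {J,V}.
size 0: {}; under {} T still reaches {D,J,L,V} ∋ D.
{V}: T⊥D given {V} in G with T→· removed — back-door holds.
P(D|do(T)) = Σ_{V} P(D|T,V)·P(V).

P(D|do(T)): backdoor, adjust for {V}.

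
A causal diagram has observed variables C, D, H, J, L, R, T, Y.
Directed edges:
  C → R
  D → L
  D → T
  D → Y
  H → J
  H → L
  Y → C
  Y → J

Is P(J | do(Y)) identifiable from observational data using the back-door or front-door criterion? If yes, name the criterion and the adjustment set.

desc(Y)\{Y}={C,J,R}; candidates ⊆ {D,H,L,T}.
∅: Y⊥J given ∅ in G with Y→· removed — back-door holds.
P(J|do(Y)) = P(J|Y) — no adjustment needed.

P(J|do(Y)): backdoor, adjust for ∅.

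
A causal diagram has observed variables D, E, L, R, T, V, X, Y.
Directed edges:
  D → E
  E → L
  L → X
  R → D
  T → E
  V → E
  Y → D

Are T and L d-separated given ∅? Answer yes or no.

Bayes-Ball from T | ∅ reaches {E,L,X}.
L ∈ reach(T|∅) ⇒ T ⊥̸ L | ∅.

No — T and L are d-connected given ∅.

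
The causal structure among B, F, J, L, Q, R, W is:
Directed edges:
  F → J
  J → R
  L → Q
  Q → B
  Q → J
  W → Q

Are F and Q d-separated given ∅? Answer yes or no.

Bayes-Ball from F | ∅ reaches {J,R}.
Q ∉ reach(F|∅) ⇒ F ⊥ Q | ∅.

Yes — F ⊥ Q | ∅.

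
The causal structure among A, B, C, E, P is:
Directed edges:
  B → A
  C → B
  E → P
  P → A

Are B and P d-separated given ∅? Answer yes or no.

Bayes-Ball from B | ∅ reaches {A,C}.
P ∉ reach(B|∅) ⇒ B ⊥ P | ∅.

Yes — B ⊥ P | ∅.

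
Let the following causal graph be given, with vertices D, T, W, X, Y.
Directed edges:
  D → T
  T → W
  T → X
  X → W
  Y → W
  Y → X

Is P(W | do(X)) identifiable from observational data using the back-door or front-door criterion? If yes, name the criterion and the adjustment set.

desc(X)\{X}={W}; candidates ⊆ {D,T,Y}.
size 0: {}; under {} X still reaches {D,T,W,Y} ∋ W.
size 1: {D}, {T}, {Y}; under {D} X still reaches {T,W,Y} ∋ W.
{T,Y}: X⊥W given {T,Y} in G with X→· removed — back-door holds.
P(W|do(X)) = Σ_{T,Y} P(W|X,T,Y)·P(T,Y).

P(W|do(X)): backdoor, adjust for {T, Y}.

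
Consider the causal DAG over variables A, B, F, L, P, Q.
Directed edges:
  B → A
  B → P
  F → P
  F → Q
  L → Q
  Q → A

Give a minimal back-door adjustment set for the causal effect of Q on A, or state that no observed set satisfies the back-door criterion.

Q→A: minimal back-door set ∅.

desc(Q)\{Q}={A}; candidates ⊆ {B,F,L,P}.
∅: Q⊥A given ∅ in G with Q→· removed — back-door holds.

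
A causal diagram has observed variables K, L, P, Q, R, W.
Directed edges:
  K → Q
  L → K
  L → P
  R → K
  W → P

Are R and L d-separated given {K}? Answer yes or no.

Bayes-Ball from R | {K} reaches {L,P}.
L ∈ reach(R|{K}) ⇒ R ⊥̸ L | {K}.

No — R and L are d-connected given {K}.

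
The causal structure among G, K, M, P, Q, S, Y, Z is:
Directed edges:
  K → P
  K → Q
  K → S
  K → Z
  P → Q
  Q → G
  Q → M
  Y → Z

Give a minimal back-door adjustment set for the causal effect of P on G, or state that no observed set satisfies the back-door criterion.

desc(P)\{P}={G,M,Q}; candidates ⊆ {K,S,Y,Z}.
size 0: {}; under {} P still reaches {G,K,M,Q,S,Z} ∋ G.
{K}: P⊥G given {K} in G with P→· removed — back-door holds.

P→G: minimal back-door set {K}.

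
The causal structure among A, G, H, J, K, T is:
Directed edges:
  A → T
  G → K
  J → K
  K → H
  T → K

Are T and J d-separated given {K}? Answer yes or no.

No — T and J are d-connected given {K}.

Bayes-Ball from T | {K} reaches {A,G,J}.
J ∈ reach(T|{K}) ⇒ T ⊥̸ J | {K}.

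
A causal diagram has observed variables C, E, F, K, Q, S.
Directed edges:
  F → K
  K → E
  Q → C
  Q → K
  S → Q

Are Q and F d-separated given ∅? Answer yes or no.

Yes — Q ⊥ F | ∅.

Bayes-Ball from Q | ∅ reaches {C,E,K,S}.
F ∉ reach(Q|∅) ⇒ Q ⊥ F | ∅.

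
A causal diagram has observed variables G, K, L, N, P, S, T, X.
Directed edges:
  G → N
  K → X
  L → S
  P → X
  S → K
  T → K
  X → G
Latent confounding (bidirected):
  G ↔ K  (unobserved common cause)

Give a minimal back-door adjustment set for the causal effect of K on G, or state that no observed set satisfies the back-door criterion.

desc(K)\{K}={G,N,X}; candidates ⊆ {L,P,S,T}.
K↔G: latent back-door arc(s) into K.
size 0: {}; under {} K still reaches {G,L,N,S,T} ∋ G.
size 1: {L}, {P}, {S} …(+1); under {L} K still reaches {G,N,S,T} ∋ G.
size 2: {L,P}, {L,S}, {L,T} …(+3); under {L,P} K still reaches {G,N,S,T} ∋ G.
K↔G cannot be blocked by any observed set — no back-door set.

K→G: no observed back-door set.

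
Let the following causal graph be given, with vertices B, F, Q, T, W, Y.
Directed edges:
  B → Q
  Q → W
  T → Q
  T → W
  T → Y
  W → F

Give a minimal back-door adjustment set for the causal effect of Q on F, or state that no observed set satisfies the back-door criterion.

desc(Q)\{Q}={F,W}; candidates ⊆ {B,T,Y}.
size 0: {}; under {} Q still reaches {B,F,T,W,Y} ∋ F.
{T}: Q⊥F given {T} in G with Q→· removed — back-door holds.

Q→F: minimal back-door set {T}.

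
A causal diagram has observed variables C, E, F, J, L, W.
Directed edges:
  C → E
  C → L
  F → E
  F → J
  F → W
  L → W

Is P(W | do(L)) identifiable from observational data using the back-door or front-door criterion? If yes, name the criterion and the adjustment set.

desc(L)\{L}={W}; candidates ⊆ {C,E,F,J}.
∅: L⊥W given ∅ in G with L→· removed — back-door holds.
P(W|do(L)) = P(W|L) — no adjustment needed.

P(W|do(L)): backdoor, adjust for ∅.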